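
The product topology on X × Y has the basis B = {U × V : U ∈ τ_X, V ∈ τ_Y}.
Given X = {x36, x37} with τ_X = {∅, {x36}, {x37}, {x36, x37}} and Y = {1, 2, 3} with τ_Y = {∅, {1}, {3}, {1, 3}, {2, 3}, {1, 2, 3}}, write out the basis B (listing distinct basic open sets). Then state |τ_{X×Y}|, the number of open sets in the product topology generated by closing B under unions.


Basis B = {∅ × ∅, {x36} × {1}, {x36} × {3}, {x37} × {1}, {x37} × {3}, {x36} × {1, 3}, {x36, x37} × {1}, {x36} × {2, 3}, {x36, x37} × {3}, {x37} × {1, 3}, {x37} × {2, 3}, {x36} × {1, 2, 3}, {x37} × {1, 2, 3}, {x36, x37} × {1, 3}, {x36, x37} × {2, 3}, {x36, x37} × {1, 2, 3}}; |τ_{X×Y}| = 36.

Enumerate products U × V with U ∈ τ_X, V ∈ τ_Y (deduplicated):
  ∅ × ∅ = {} (∅)
  {x36} × {1} = {(x36,1)}
  {x36} × {3} = {(x36,3)}
  {x37} × {1} = {(x37,1)}
  {x37} × {3} = {(x37,3)}
  {x36} × {1, 3} = {(x36,1), (x36,3)}
  {x36, x37} × {1} = {(x36,1), (x37,1)}
  {x36} × {2, 3} = {(x36,2), (x36,3)}
  {x36, x37} × {3} = {(x36,3), (x37,3)}
  {x37} × {1, 3} = {(x37,1), (x37,3)}
  {x37} × {2, 3} = {(x37,2), (x37,3)}
  {x36} × {1, 2, 3} = {(x36,1), (x36,2), (x36,3)}
  {x37} × {1, 2, 3} = {(x37,1), (x37,2), (x37,3)}
  {x36, x37} × {1, 3} = {(x36,1), (x36,3), (x37,1), (x37,3)}
  {x36, x37} × {2, 3} = {(x36,2), (x36,3), (x37,2), (x37,3)}
  {x36, x37} × {1, 2, 3} = {(x36,1), (x36,2), (x36,3), (x37,1), (x37,2), (x37,3)}
These 16 distinct sets form the basis B.
Close under arbitrary unions to get τ_{X×Y}; counting gives |τ_{X×Y}| = 36.


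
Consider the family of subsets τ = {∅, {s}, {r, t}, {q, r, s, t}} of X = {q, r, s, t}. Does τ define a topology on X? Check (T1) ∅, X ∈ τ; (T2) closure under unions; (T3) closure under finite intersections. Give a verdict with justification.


τ is NOT a topology on X.

Axiom (T1): ∅ ∈ τ? Yes; X ∈ τ? Yes.
Axiom (T2/T3): check pairwise unions and intersections of members of τ.
Counterexample for (T2): {s} ∪ {r, t} = {r, s, t} ∉ τ. Therefore τ is NOT a topology.


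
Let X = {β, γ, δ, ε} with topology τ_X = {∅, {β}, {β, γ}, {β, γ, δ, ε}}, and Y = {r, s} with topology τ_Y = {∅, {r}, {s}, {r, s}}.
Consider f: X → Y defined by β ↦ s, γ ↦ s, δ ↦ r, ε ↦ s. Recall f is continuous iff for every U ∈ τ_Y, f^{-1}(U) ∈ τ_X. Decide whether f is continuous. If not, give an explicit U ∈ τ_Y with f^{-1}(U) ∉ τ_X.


f is NOT continuous.

Compute f^{-1}(U) for each U ∈ τ_Y:
  U = ∅: f^{-1}(U) = ∅ ∈ τ_X ✓.
  U = {r}: f^{-1}(U) = {δ} ∉ τ_X ✗.
  U = {s}: f^{-1}(U) = {β, γ, ε} ∉ τ_X ✗.
  U = {r, s}: f^{-1}(U) = {β, γ, δ, ε} ∈ τ_X ✓.
Found U = {r} with f^{-1}(U) = {δ} not in τ_X. Therefore f is NOT continuous.


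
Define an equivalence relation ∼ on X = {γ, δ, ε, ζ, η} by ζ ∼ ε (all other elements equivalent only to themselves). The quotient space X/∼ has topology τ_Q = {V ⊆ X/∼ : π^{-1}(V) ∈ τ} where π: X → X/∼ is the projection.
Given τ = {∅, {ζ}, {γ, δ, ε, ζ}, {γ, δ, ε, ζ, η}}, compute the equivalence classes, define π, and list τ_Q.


X/∼ = {[γ], [δ], [ε=ζ], [η]}; |τ_Q| = 3.

Equivalence classes: [γ], [δ], [ε=ζ], [η].
Quotient map π: X → X/∼ sends γ ↦ [γ], δ ↦ [δ], ε ↦ [ε=ζ], ζ ↦ [ε=ζ], η ↦ [η].
For each subset V ⊆ X/∼, compute π^{-1}(V) ⊆ X and check whether π^{-1}(V) ∈ τ. V is open in τ_Q iff π^{-1}(V) ∈ τ.
  V = {}: π^{-1}(V) = ∅ ∈ τ ✓.
  V = {[γ]}: π^{-1}(V) = {γ} ∉ τ ✗.
  V = {[δ]}: π^{-1}(V) = {δ} ∉ τ ✗.
  V = {[γ], [δ]}: π^{-1}(V) = {γ, δ} ∉ τ ✗.
  V = {[ε=ζ]}: π^{-1}(V) = {ε, ζ} ∉ τ ✗.
  V = {[γ], [ε=ζ]}: π^{-1}(V) = {γ, ε, ζ} ∉ τ ✗.
  V = {[δ], [ε=ζ]}: π^{-1}(V) = {δ, ε, ζ} ∉ τ ✗.
  V = {[γ], [δ], [ε=ζ]}: π^{-1}(V) = {γ, δ, ε, ζ} ∈ τ ✓.
  V = {[η]}: π^{-1}(V) = {η} ∉ τ ✗.
  V = {[γ], [η]}: π^{-1}(V) = {γ, η} ∉ τ ✗.
  V = {[δ], [η]}: π^{-1}(V) = {δ, η} ∉ τ ✗.
  V = {[γ], [δ], [η]}: π^{-1}(V) = {γ, δ, η} ∉ τ ✗.
  V = {[ε=ζ], [η]}: π^{-1}(V) = {ε, ζ, η} ∉ τ ✗.
  V = {[γ], [ε=ζ], [η]}: π^{-1}(V) = {γ, ε, ζ, η} ∉ τ ✗.
  V = {[δ], [ε=ζ], [η]}: π^{-1}(V) = {δ, ε, ζ, η} ∉ τ ✗.
  V = {[γ], [δ], [ε=ζ], [η]}: π^{-1}(V) = {γ, δ, ε, ζ, η} ∈ τ ✓.
Open sets in the quotient: τ_Q = {{}, {[γ], [δ], [ε=ζ]}, {[γ], [δ], [ε=ζ], [η]}} (3 elements).


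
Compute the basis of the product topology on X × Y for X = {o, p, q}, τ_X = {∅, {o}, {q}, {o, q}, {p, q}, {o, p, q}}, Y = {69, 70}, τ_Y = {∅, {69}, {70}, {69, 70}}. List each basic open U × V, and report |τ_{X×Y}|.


Basis B = {∅ × ∅, {o} × {69}, {o} × {70}, {q} × {69}, {q} × {70}, {o} × {69, 70}, {o, q} × {69}, {o, q} × {70}, {p, q} × {69}, {p, q} × {70}, {q} × {69, 70}, {o, p, q} × {69}, {o, p, q} × {70}, {o, q} × {69, 70}, {p, q} × {69, 70}, {o, p, q} × {69, 70}}; |τ_{X×Y}| = 36.

Enumerate products U × V with U ∈ τ_X, V ∈ τ_Y (deduplicated):
  ∅ × ∅ = {} (∅)
  {o} × {69} = {(o,69)}
  {o} × {70} = {(o,70)}
  {q} × {69} = {(q,69)}
  {q} × {70} = {(q,70)}
  {o} × {69, 70} = {(o,69), (o,70)}
  {o, q} × {69} = {(o,69), (q,69)}
  {o, q} × {70} = {(o,70), (q,70)}
  {p, q} × {69} = {(p,69), (q,69)}
  {p, q} × {70} = {(p,70), (q,70)}
  {q} × {69, 70} = {(q,69), (q,70)}
  {o, p, q} × {69} = {(o,69), (p,69), (q,69)}
  {o, p, q} × {70} = {(o,70), (p,70), (q,70)}
  {o, q} × {69, 70} = {(o,69), (o,70), (q,69), (q,70)}
  {p, q} × {69, 70} = {(p,69), (p,70), (q,69), (q,70)}
  {o, p, q} × {69, 70} = {(o,69), (o,70), (p,69), (p,70), (q,69), (q,70)}
These 16 distinct sets form the basis B.
Close under arbitrary unions to get τ_{X×Y}; counting gives |τ_{X×Y}| = 36.


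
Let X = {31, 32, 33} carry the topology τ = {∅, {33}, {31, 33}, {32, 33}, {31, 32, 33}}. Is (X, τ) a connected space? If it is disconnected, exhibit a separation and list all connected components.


(X, τ) is connected.

Find clopen sets (U ∈ τ with X ∖ U ∈ τ):
  U = ∅, X ∖ U = {31, 32, 33} — both open, so U is clopen.
  U = {31, 32, 33}, X ∖ U = ∅ — both open, so U is clopen.
Only trivial clopens (∅ and X) exist, so (X, τ) is connected.
Compute connected components by grouping points that agree on all clopens:
  component: {31, 32, 33}


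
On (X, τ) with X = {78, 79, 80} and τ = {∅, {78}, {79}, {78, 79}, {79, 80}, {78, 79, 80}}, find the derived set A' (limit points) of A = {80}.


A' = ∅

For each x ∈ X, list the open sets U ∈ τ with x ∈ U, then check whether U ∩ (A ∖ {x}) ≠ ∅ for every such U.
  x = 78: open {78} ∋ x has {78} ∩ (A ∖ {78}) = ∅, so x is NOT a limit point.
  x = 79: open {79} ∋ x has {79} ∩ (A ∖ {79}) = ∅, so x is NOT a limit point.
  x = 80: open {79, 80} ∋ x has {79, 80} ∩ (A ∖ {80}) = ∅, so x is NOT a limit point.
Collecting: A' = ∅.


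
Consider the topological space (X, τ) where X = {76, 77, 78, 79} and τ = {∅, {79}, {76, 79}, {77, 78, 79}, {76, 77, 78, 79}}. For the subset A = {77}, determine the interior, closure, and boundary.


int(A) = ∅, cl(A) = {77, 78}, ∂A = {77, 78}.

Closed sets in (X, τ) are complements of opens:
  closed(X, τ) = {∅, {76}, {77, 78}, {76, 77, 78}, {76, 77, 78, 79}}.
int(A) = ⋃ {U ∈ τ : U ⊆ A}. Opens contained in A: ∅.
Taking the union of these: int(A) = ∅.
cl(A) = ⋂ {C closed : A ⊆ C}. Closed sets containing A: {77, 78}, {76, 77, 78}, {76, 77, 78, 79}.
Intersecting these: cl(A) = {77, 78}.
∂A = cl(A) ∖ int(A) = {77, 78} ∖ ∅ = {77, 78}.


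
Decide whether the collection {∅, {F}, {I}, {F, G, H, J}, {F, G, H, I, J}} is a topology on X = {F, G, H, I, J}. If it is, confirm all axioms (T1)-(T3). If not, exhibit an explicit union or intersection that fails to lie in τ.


τ is NOT a topology on X.

Axiom (T1): ∅ ∈ τ? Yes; X ∈ τ? Yes.
Axiom (T2/T3): check pairwise unions and intersections of members of τ.
Counterexample for (T2): {F} ∪ {I} = {F, I} ∉ τ. Therefore τ is NOT a topology.


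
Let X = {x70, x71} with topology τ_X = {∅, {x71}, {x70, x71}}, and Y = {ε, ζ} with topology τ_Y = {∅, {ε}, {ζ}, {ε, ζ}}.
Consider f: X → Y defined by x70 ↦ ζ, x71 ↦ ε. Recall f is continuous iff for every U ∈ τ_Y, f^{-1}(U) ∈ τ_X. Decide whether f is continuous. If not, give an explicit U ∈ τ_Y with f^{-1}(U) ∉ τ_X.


f is NOT continuous.

Compute f^{-1}(U) for each U ∈ τ_Y:
  U = ∅: f^{-1}(U) = ∅ ∈ τ_X ✓.
  U = {ε}: f^{-1}(U) = {x71} ∈ τ_X ✓.
  U = {ζ}: f^{-1}(U) = {x70} ∉ τ_X ✗.
  U = {ε, ζ}: f^{-1}(U) = {x70, x71} ∈ τ_X ✓.
Found U = {ζ} with f^{-1}(U) = {x70} not in τ_X. Therefore f is NOT continuous.


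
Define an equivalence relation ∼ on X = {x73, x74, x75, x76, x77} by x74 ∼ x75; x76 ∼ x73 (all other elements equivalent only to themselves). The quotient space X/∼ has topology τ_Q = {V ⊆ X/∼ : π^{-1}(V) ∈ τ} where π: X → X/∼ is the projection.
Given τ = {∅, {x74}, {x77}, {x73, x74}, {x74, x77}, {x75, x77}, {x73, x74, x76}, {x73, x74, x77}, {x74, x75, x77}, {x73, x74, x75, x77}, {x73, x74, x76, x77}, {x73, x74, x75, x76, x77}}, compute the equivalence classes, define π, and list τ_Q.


X/∼ = {[x73=x76], [x74=x75], [x77]}; |τ_Q| = 4.

Equivalence classes: [x73=x76], [x74=x75], [x77].
Quotient map π: X → X/∼ sends x73 ↦ [x73=x76], x74 ↦ [x74=x75], x75 ↦ [x74=x75], x76 ↦ [x73=x76], x77 ↦ [x77].
For each subset V ⊆ X/∼, compute π^{-1}(V) ⊆ X and check whether π^{-1}(V) ∈ τ. V is open in τ_Q iff π^{-1}(V) ∈ τ.
  V = {}: π^{-1}(V) = ∅ ∈ τ ✓.
  V = {[x73=x76]}: π^{-1}(V) = {x73, x76} ∉ τ ✗.
  V = {[x74=x75]}: π^{-1}(V) = {x74, x75} ∉ τ ✗.
  V = {[x73=x76], [x74=x75]}: π^{-1}(V) = {x73, x74, x75, x76} ∉ τ ✗.
  V = {[x77]}: π^{-1}(V) = {x77} ∈ τ ✓.
  V = {[x73=x76], [x77]}: π^{-1}(V) = {x73, x76, x77} ∉ τ ✗.
  V = {[x74=x75], [x77]}: π^{-1}(V) = {x74, x75, x77} ∈ τ ✓.
  V = {[x73=x76], [x74=x75], [x77]}: π^{-1}(V) = {x73, x74, x75, x76, x77} ∈ τ ✓.
Open sets in the quotient: τ_Q = {{}, {[x77]}, {[x74=x75], [x77]}, {[x73=x76], [x74=x75], [x77]}} (4 elements).


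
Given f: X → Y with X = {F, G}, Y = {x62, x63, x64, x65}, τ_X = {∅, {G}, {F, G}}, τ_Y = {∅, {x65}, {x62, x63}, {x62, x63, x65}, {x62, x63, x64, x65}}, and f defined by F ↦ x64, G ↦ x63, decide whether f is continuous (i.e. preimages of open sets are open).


f IS continuous.

Compute f^{-1}(U) for each U ∈ τ_Y:
  U = ∅: f^{-1}(U) = ∅ ∈ τ_X ✓.
  U = {x65}: f^{-1}(U) = ∅ ∈ τ_X ✓.
  U = {x62, x63}: f^{-1}(U) = {G} ∈ τ_X ✓.
  U = {x62, x63, x65}: f^{-1}(U) = {G} ∈ τ_X ✓.
  U = {x62, x63, x64, x65}: f^{-1}(U) = {F, G} ∈ τ_X ✓.
Every preimage lies in τ_X, so f IS continuous.


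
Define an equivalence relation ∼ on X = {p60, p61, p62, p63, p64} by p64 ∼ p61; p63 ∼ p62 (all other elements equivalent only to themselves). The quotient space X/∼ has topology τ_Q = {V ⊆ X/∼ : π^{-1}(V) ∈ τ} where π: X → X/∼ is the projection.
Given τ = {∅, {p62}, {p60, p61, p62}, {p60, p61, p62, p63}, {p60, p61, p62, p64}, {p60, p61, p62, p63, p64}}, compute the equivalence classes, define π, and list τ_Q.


X/∼ = {[p60], [p61=p64], [p62=p63]}; |τ_Q| = 2.

Equivalence classes: [p60], [p61=p64], [p62=p63].
Quotient map π: X → X/∼ sends p60 ↦ [p60], p61 ↦ [p61=p64], p62 ↦ [p62=p63], p63 ↦ [p62=p63], p64 ↦ [p61=p64].
For each subset V ⊆ X/∼, compute π^{-1}(V) ⊆ X and check whether π^{-1}(V) ∈ τ. V is open in τ_Q iff π^{-1}(V) ∈ τ.
  V = {}: π^{-1}(V) = ∅ ∈ τ ✓.
  V = {[p60]}: π^{-1}(V) = {p60} ∉ τ ✗.
  V = {[p61=p64]}: π^{-1}(V) = {p61, p64} ∉ τ ✗.
  V = {[p60], [p61=p64]}: π^{-1}(V) = {p60, p61, p64} ∉ τ ✗.
  V = {[p62=p63]}: π^{-1}(V) = {p62, p63} ∉ τ ✗.
  V = {[p60], [p62=p63]}: π^{-1}(V) = {p60, p62, p63} ∉ τ ✗.
  V = {[p61=p64], [p62=p63]}: π^{-1}(V) = {p61, p62, p63, p64} ∉ τ ✗.
  V = {[p60], [p61=p64], [p62=p63]}: π^{-1}(V) = {p60, p61, p62, p63, p64} ∈ τ ✓.
Open sets in the quotient: τ_Q = {{}, {[p60], [p61=p64], [p62=p63]}} (2 elements).


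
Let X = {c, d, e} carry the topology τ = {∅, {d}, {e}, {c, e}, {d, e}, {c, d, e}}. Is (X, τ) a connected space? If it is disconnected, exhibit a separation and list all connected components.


(X, τ) is disconnected; components = [{d}, {c, e}].

Find clopen sets (U ∈ τ with X ∖ U ∈ τ):
  U = ∅, X ∖ U = {c, d, e} — both open, so U is clopen.
  U = {d}, X ∖ U = {c, e} — both open, so U is clopen.
  U = {c, e}, X ∖ U = {d} — both open, so U is clopen.
  U = {c, d, e}, X ∖ U = ∅ — both open, so U is clopen.
Nontrivial clopen(s) exist: e.g. {c, e}. So (X, τ) is disconnected.
Compute connected components by grouping points that agree on all clopens:
  component: {d}
  component: {c, e}


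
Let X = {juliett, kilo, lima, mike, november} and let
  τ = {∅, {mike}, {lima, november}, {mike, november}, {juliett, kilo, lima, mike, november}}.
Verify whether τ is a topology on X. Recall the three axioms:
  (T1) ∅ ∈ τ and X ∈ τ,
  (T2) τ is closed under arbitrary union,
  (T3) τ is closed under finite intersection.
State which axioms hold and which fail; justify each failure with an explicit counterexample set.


τ is NOT a topology on X.

Axiom (T1): ∅ ∈ τ? Yes; X ∈ τ? Yes.
Axiom (T2/T3): check pairwise unions and intersections of members of τ.
Counterexample for (T2): {mike} ∪ {lima, november} = {lima, mike, november} ∉ τ. Therefore τ is NOT a topology.


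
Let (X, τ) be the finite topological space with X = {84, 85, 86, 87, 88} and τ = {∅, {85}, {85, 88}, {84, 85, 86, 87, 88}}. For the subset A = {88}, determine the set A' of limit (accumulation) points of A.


A' = {84, 86, 87}

For each x ∈ X, list the open sets U ∈ τ with x ∈ U, then check whether U ∩ (A ∖ {x}) ≠ ∅ for every such U.
  x = 84: opens ∋ x are {84, 85, 86, 87, 88}; each meets A ∖ {84}, so x IS a limit point.
  x = 85: open {85} ∋ x has {85} ∩ (A ∖ {85}) = ∅, so x is NOT a limit point.
  x = 86: opens ∋ x are {84, 85, 86, 87, 88}; each meets A ∖ {86}, so x IS a limit point.
  x = 87: opens ∋ x are {84, 85, 86, 87, 88}; each meets A ∖ {87}, so x IS a limit point.
  x = 88: open {85, 88} ∋ x has {85, 88} ∩ (A ∖ {88}) = ∅, so x is NOT a limit point.
Collecting: A' = {84, 86, 87}.


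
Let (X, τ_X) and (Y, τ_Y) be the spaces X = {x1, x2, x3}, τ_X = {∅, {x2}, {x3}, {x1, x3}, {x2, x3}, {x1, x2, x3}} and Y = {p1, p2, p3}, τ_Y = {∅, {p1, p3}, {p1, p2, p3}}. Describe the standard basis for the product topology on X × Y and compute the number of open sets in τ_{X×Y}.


Basis B = {∅ × ∅, {x2} × {p1, p3}, {x3} × {p1, p3}, {x2} × {p1, p2, p3}, {x3} × {p1, p2, p3}, {x1, x3} × {p1, p3}, {x2, x3} × {p1, p3}, {x1, x3} × {p1, p2, p3}, {x1, x2, x3} × {p1, p3}, {x2, x3} × {p1, p2, p3}, {x1, x2, x3} × {p1, p2, p3}}; |τ_{X×Y}| = 18.

Enumerate products U × V with U ∈ τ_X, V ∈ τ_Y (deduplicated):
  ∅ × ∅ = {} (∅)
  {x2} × {p1, p3} = {(x2,p1), (x2,p3)}
  {x3} × {p1, p3} = {(x3,p1), (x3,p3)}
  {x2} × {p1, p2, p3} = {(x2,p1), (x2,p2), (x2,p3)}
  {x3} × {p1, p2, p3} = {(x3,p1), (x3,p2), (x3,p3)}
  {x1, x3} × {p1, p3} = {(x1,p1), (x1,p3), (x3,p1), (x3,p3)}
  {x2, x3} × {p1, p3} = {(x2,p1), (x2,p3), (x3,p1), (x3,p3)}
  {x1, x3} × {p1, p2, p3} = {(x1,p1), (x1,p2), (x1,p3), (x3,p1), (x3,p2), (x3,p3)}
  {x1, x2, x3} × {p1, p3} = {(x1,p1), (x1,p3), (x2,p1), (x2,p3), (x3,p1), (x3,p3)}
  {x2, x3} × {p1, p2, p3} = {(x2,p1), (x2,p2), (x2,p3), (x3,p1), (x3,p2), (x3,p3)}
  {x1, x2, x3} × {p1, p2, p3} = {(x1,p1), (x1,p2), (x1,p3), (x2,p1), (x2,p2), (x2,p3), (x3,p1), (x3,p2), (x3,p3)}
These 11 distinct sets form the basis B.
Close under arbitrary unions to get τ_{X×Y}; counting gives |τ_{X×Y}| = 18.


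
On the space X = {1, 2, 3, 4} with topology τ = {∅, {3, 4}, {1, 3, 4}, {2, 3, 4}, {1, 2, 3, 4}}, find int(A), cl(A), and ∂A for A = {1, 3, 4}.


int(A) = {1, 3, 4}, cl(A) = {1, 2, 3, 4}, ∂A = {2}.

Closed sets in (X, τ) are complements of opens:
  closed(X, τ) = {∅, {1}, {2}, {1, 2}, {1, 2, 3, 4}}.
int(A) = ⋃ {U ∈ τ : U ⊆ A}. Opens contained in A: ∅, {3, 4}, {1, 3, 4}.
Taking the union of these: int(A) = {1, 3, 4}.
cl(A) = ⋂ {C closed : A ⊆ C}. Closed sets containing A: {1, 2, 3, 4}.
Intersecting these: cl(A) = {1, 2, 3, 4}.
∂A = cl(A) ∖ int(A) = {1, 2, 3, 4} ∖ {1, 3, 4} = {2}.


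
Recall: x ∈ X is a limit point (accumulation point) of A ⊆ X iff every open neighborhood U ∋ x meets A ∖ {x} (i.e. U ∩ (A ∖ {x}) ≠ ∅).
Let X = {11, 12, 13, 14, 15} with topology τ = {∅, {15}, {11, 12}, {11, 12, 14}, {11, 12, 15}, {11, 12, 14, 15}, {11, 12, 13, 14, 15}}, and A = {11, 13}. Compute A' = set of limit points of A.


A' = {12, 13, 14}

For each x ∈ X, list the open sets U ∈ τ with x ∈ U, then check whether U ∩ (A ∖ {x}) ≠ ∅ for every such U.
  x = 11: open {11, 12} ∋ x has {11, 12} ∩ (A ∖ {11}) = ∅, so x is NOT a limit point.
  x = 12: opens ∋ x are {11, 12}, {11, 12, 14}, {11, 12, 15}, {11, 12, 14, 15}, {11, 12, 13, 14, 15}; each meets A ∖ {12}, so x IS a limit point.
  x = 13: opens ∋ x are {11, 12, 13, 14, 15}; each meets A ∖ {13}, so x IS a limit point.
  x = 14: opens ∋ x are {11, 12, 14}, {11, 12, 14, 15}, {11, 12, 13, 14, 15}; each meets A ∖ {14}, so x IS a limit point.
  x = 15: open {15} ∋ x has {15} ∩ (A ∖ {15}) = ∅, so x is NOT a limit point.
Collecting: A' = {12, 13, 14}.


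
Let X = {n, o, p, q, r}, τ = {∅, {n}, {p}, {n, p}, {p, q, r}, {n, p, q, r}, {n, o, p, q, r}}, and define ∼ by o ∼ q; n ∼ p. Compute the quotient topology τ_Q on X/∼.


X/∼ = {[n=p], [o=q], [r]}; |τ_Q| = 3.

Equivalence classes: [n=p], [o=q], [r].
Quotient map π: X → X/∼ sends n ↦ [n=p], o ↦ [o=q], p ↦ [n=p], q ↦ [o=q], r ↦ [r].
For each subset V ⊆ X/∼, compute π^{-1}(V) ⊆ X and check whether π^{-1}(V) ∈ τ. V is open in τ_Q iff π^{-1}(V) ∈ τ.
  V = {}: π^{-1}(V) = ∅ ∈ τ ✓.
  V = {[n=p]}: π^{-1}(V) = {n, p} ∈ τ ✓.
  V = {[o=q]}: π^{-1}(V) = {o, q} ∉ τ ✗.
  V = {[n=p], [o=q]}: π^{-1}(V) = {n, o, p, q} ∉ τ ✗.
  V = {[r]}: π^{-1}(V) = {r} ∉ τ ✗.
  V = {[n=p], [r]}: π^{-1}(V) = {n, p, r} ∉ τ ✗.
  V = {[o=q], [r]}: π^{-1}(V) = {o, q, r} ∉ τ ✗.
  V = {[n=p], [o=q], [r]}: π^{-1}(V) = {n, o, p, q, r} ∈ τ ✓.
Open sets in the quotient: τ_Q = {{}, {[n=p]}, {[n=p], [o=q], [r]}} (3 elements).


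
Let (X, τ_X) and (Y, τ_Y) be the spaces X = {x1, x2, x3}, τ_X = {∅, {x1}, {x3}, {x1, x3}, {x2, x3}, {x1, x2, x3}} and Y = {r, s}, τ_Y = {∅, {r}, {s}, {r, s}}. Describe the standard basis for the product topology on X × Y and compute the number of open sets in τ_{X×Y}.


Basis B = {∅ × ∅, {x1} × {r}, {x1} × {s}, {x3} × {r}, {x3} × {s}, {x1} × {r, s}, {x1, x3} × {r}, {x1, x3} × {s}, {x2, x3} × {r}, {x2, x3} × {s}, {x3} × {r, s}, {x1, x2, x3} × {r}, {x1, x2, x3} × {s}, {x1, x3} × {r, s}, {x2, x3} × {r, s}, {x1, x2, x3} × {r, s}}; |τ_{X×Y}| = 36.

Enumerate products U × V with U ∈ τ_X, V ∈ τ_Y (deduplicated):
  ∅ × ∅ = {} (∅)
  {x1} × {r} = {(x1,r)}
  {x1} × {s} = {(x1,s)}
  {x3} × {r} = {(x3,r)}
  {x3} × {s} = {(x3,s)}
  {x1} × {r, s} = {(x1,r), (x1,s)}
  {x1, x3} × {r} = {(x1,r), (x3,r)}
  {x1, x3} × {s} = {(x1,s), (x3,s)}
  {x2, x3} × {r} = {(x2,r), (x3,r)}
  {x2, x3} × {s} = {(x2,s), (x3,s)}
  {x3} × {r, s} = {(x3,r), (x3,s)}
  {x1, x2, x3} × {r} = {(x1,r), (x2,r), (x3,r)}
  {x1, x2, x3} × {s} = {(x1,s), (x2,s), (x3,s)}
  {x1, x3} × {r, s} = {(x1,r), (x1,s), (x3,r), (x3,s)}
  {x2, x3} × {r, s} = {(x2,r), (x2,s), (x3,r), (x3,s)}
  {x1, x2, x3} × {r, s} = {(x1,r), (x1,s), (x2,r), (x2,s), (x3,r), (x3,s)}
These 16 distinct sets form the basis B.
Close under arbitrary unions to get τ_{X×Y}; counting gives |τ_{X×Y}| = 36.


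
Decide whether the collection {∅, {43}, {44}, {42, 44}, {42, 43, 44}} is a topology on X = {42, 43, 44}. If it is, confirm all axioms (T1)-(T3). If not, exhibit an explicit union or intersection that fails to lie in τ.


τ is NOT a topology on X.

Axiom (T1): ∅ ∈ τ? Yes; X ∈ τ? Yes.
Axiom (T2/T3): check pairwise unions and intersections of members of τ.
Counterexample for (T2): {43} ∪ {44} = {43, 44} ∉ τ. Therefore τ is NOT a topology.


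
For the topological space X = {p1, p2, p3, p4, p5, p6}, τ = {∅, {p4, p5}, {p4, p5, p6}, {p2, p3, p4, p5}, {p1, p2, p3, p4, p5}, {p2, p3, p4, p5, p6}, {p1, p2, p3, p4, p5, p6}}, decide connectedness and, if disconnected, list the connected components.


(X, τ) is connected.

Find clopen sets (U ∈ τ with X ∖ U ∈ τ):
  U = ∅, X ∖ U = {p1, p2, p3, p4, p5, p6} — both open, so U is clopen.
  U = {p1, p2, p3, p4, p5, p6}, X ∖ U = ∅ — both open, so U is clopen.
Only trivial clopens (∅ and X) exist, so (X, τ) is connected.
Compute connected components by grouping points that agree on all clopens:
  component: {p1, p2, p3, p4, p5, p6}


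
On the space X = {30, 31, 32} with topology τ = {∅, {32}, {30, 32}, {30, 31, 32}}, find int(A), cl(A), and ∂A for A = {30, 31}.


int(A) = ∅, cl(A) = {30, 31}, ∂A = {30, 31}.

Closed sets in (X, τ) are complements of opens:
  closed(X, τ) = {∅, {31}, {30, 31}, {30, 31, 32}}.
int(A) = ⋃ {U ∈ τ : U ⊆ A}. Opens contained in A: ∅.
Taking the union of these: int(A) = ∅.
cl(A) = ⋂ {C closed : A ⊆ C}. Closed sets containing A: {30, 31}, {30, 31, 32}.
Intersecting these: cl(A) = {30, 31}.
∂A = cl(A) ∖ int(A) = {30, 31} ∖ ∅ = {30, 31}.


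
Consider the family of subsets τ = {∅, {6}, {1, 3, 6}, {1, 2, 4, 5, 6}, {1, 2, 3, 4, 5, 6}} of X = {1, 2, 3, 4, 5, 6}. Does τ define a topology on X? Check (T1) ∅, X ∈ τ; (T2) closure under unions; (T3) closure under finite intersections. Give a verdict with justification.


τ is NOT a topology on X.

Axiom (T1): ∅ ∈ τ? Yes; X ∈ τ? Yes.
Axiom (T2/T3): check pairwise unions and intersections of members of τ.
Counterexample for (T3): {1, 3, 6} ∩ {1, 2, 4, 5, 6} = {1, 6} ∉ τ. Therefore τ is NOT a topology.


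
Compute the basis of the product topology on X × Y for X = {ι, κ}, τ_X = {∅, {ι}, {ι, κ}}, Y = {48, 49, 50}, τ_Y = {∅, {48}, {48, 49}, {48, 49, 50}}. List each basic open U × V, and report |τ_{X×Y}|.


Basis B = {∅ × ∅, {ι} × {48}, {ι} × {48, 49}, {ι, κ} × {48}, {ι} × {48, 49, 50}, {ι, κ} × {48, 49}, {ι, κ} × {48, 49, 50}}; |τ_{X×Y}| = 10.

Enumerate products U × V with U ∈ τ_X, V ∈ τ_Y (deduplicated):
  ∅ × ∅ = {} (∅)
  {ι} × {48} = {(ι,48)}
  {ι} × {48, 49} = {(ι,48), (ι,49)}
  {ι, κ} × {48} = {(ι,48), (κ,48)}
  {ι} × {48, 49, 50} = {(ι,48), (ι,49), (ι,50)}
  {ι, κ} × {48, 49} = {(ι,48), (ι,49), (κ,48), (κ,49)}
  {ι, κ} × {48, 49, 50} = {(ι,48), (ι,49), (ι,50), (κ,48), (κ,49), (κ,50)}
These 7 distinct sets form the basis B.
Close under arbitrary unions to get τ_{X×Y}; counting gives |τ_{X×Y}| = 10.


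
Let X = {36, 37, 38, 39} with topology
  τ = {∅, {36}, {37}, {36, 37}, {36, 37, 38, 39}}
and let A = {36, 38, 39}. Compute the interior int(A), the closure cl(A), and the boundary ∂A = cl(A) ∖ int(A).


int(A) = {36}, cl(A) = {36, 38, 39}, ∂A = {38, 39}.

Closed sets in (X, τ) are complements of opens:
  closed(X, τ) = {∅, {38, 39}, {36, 38, 39}, {37, 38, 39}, {36, 37, 38, 39}}.
int(A) = ⋃ {U ∈ τ : U ⊆ A}. Opens contained in A: ∅, {36}.
Taking the union of these: int(A) = {36}.
cl(A) = ⋂ {C closed : A ⊆ C}. Closed sets containing A: {36, 38, 39}, {36, 37, 38, 39}.
Intersecting these: cl(A) = {36, 38, 39}.
∂A = cl(A) ∖ int(A) = {36, 38, 39} ∖ {36} = {38, 39}.


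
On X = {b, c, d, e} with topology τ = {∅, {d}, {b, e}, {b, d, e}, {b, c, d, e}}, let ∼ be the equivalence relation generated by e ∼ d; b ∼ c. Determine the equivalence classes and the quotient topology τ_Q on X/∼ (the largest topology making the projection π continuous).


X/∼ = {[b=c], [d=e]}; |τ_Q| = 2.

Equivalence classes: [b=c], [d=e].
Quotient map π: X → X/∼ sends b ↦ [b=c], c ↦ [b=c], d ↦ [d=e], e ↦ [d=e].
For each subset V ⊆ X/∼, compute π^{-1}(V) ⊆ X and check whether π^{-1}(V) ∈ τ. V is open in τ_Q iff π^{-1}(V) ∈ τ.
  V = {}: π^{-1}(V) = ∅ ∈ τ ✓.
  V = {[b=c]}: π^{-1}(V) = {b, c} ∉ τ ✗.
  V = {[d=e]}: π^{-1}(V) = {d, e} ∉ τ ✗.
  V = {[b=c], [d=e]}: π^{-1}(V) = {b, c, d, e} ∈ τ ✓.
Open sets in the quotient: τ_Q = {{}, {[b=c], [d=e]}} (2 elements).


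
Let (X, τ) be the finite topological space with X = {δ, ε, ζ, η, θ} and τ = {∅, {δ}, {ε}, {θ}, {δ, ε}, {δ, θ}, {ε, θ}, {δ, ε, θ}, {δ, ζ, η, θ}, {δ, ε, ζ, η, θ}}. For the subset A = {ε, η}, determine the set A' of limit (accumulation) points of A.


A' = {ζ}

For each x ∈ X, list the open sets U ∈ τ with x ∈ U, then check whether U ∩ (A ∖ {x}) ≠ ∅ for every such U.
  x = δ: open {δ} ∋ x has {δ} ∩ (A ∖ {δ}) = ∅, so x is NOT a limit point.
  x = ε: open {ε} ∋ x has {ε} ∩ (A ∖ {ε}) = ∅, so x is NOT a limit point.
  x = ζ: opens ∋ x are {δ, ζ, η, θ}, {δ, ε, ζ, η, θ}; each meets A ∖ {ζ}, so x IS a limit point.
  x = η: open {δ, ζ, η, θ} ∋ x has {δ, ζ, η, θ} ∩ (A ∖ {η}) = ∅, so x is NOT a limit point.
  x = θ: open {θ} ∋ x has {θ} ∩ (A ∖ {θ}) = ∅, so x is NOT a limit point.
Collecting: A' = {ζ}.


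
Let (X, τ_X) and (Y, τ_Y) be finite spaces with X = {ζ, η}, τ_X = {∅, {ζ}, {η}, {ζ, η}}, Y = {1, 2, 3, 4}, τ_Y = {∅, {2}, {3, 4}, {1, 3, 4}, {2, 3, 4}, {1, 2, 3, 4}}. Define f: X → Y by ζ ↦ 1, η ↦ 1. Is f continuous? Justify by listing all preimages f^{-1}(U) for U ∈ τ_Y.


f IS continuous.

Compute f^{-1}(U) for each U ∈ τ_Y:
  U = ∅: f^{-1}(U) = ∅ ∈ τ_X ✓.
  U = {2}: f^{-1}(U) = ∅ ∈ τ_X ✓.
  U = {3, 4}: f^{-1}(U) = ∅ ∈ τ_X ✓.
  U = {1, 3, 4}: f^{-1}(U) = {ζ, η} ∈ τ_X ✓.
  U = {2, 3, 4}: f^{-1}(U) = ∅ ∈ τ_X ✓.
  U = {1, 2, 3, 4}: f^{-1}(U) = {ζ, η} ∈ τ_X ✓.
Every preimage lies in τ_X, so f IS continuous.


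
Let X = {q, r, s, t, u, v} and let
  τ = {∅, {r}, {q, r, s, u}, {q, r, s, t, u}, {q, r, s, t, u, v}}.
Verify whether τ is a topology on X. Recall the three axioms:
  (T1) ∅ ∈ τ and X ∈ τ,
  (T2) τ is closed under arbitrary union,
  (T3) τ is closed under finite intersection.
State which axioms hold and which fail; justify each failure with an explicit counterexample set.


τ IS a topology on X.

Axiom (T1): ∅ ∈ τ? Yes; X ∈ τ? Yes.
Axiom (T2/T3): check pairwise unions and intersections of members of τ.
All pairwise intersections and unions checked — each lies in τ. Therefore τ satisfies (T1), (T2), (T3): it IS a topology on X.


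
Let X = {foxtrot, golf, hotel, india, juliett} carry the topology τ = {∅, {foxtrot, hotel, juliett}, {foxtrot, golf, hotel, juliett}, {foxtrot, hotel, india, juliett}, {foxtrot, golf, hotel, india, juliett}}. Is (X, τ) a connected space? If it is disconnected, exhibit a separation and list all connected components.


(X, τ) is connected.

Find clopen sets (U ∈ τ with X ∖ U ∈ τ):
  U = ∅, X ∖ U = {foxtrot, golf, hotel, india, juliett} — both open, so U is clopen.
  U = {foxtrot, golf, hotel, india, juliett}, X ∖ U = ∅ — both open, so U is clopen.
Only trivial clopens (∅ and X) exist, so (X, τ) is connected.
Compute connected components by grouping points that agree on all clopens:
  component: {foxtrot, golf, hotel, india, juliett}


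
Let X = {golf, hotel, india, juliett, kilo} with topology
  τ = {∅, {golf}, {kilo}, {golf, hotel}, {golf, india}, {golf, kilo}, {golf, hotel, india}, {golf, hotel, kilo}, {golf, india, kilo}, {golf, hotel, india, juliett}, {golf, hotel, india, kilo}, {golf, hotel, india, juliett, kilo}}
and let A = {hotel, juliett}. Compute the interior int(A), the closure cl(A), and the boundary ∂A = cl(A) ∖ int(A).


int(A) = ∅, cl(A) = {hotel, juliett}, ∂A = {hotel, juliett}.

Closed sets in (X, τ) are complements of opens:
  closed(X, τ) = {∅, {juliett}, {kilo}, {hotel, juliett}, {india, juliett}, {juliett, kilo}, {hotel, india, juliett}, {hotel, juliett, kilo}, {india, juliett, kilo}, {golf, hotel, india, juliett}, {hotel, india, juliett, kilo}, {golf, hotel, india, juliett, kilo}}.
int(A) = ⋃ {U ∈ τ : U ⊆ A}. Opens contained in A: ∅.
Taking the union of these: int(A) = ∅.
cl(A) = ⋂ {C closed : A ⊆ C}. Closed sets containing A: {hotel, juliett}, {hotel, india, juliett}, {hotel, juliett, kilo}, {golf, hotel, india, juliett}, {hotel, india, juliett, kilo}, {golf, hotel, india, juliett, kilo}.
Intersecting these: cl(A) = {hotel, juliett}.
∂A = cl(A) ∖ int(A) = {hotel, juliett} ∖ ∅ = {hotel, juliett}.


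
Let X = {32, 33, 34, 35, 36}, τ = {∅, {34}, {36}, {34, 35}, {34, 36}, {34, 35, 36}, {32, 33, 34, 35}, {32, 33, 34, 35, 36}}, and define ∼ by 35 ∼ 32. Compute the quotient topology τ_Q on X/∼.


X/∼ = {[32=35], [33], [34], [36]}; |τ_Q| = 6.

Equivalence classes: [32=35], [33], [34], [36].
Quotient map π: X → X/∼ sends 32 ↦ [32=35], 33 ↦ [33], 34 ↦ [34], 35 ↦ [32=35], 36 ↦ [36].
For each subset V ⊆ X/∼, compute π^{-1}(V) ⊆ X and check whether π^{-1}(V) ∈ τ. V is open in τ_Q iff π^{-1}(V) ∈ τ.
  V = {}: π^{-1}(V) = ∅ ∈ τ ✓.
  V = {[32=35]}: π^{-1}(V) = {32, 35} ∉ τ ✗.
  V = {[33]}: π^{-1}(V) = {33} ∉ τ ✗.
  V = {[32=35], [33]}: π^{-1}(V) = {32, 33, 35} ∉ τ ✗.
  V = {[34]}: π^{-1}(V) = {34} ∈ τ ✓.
  V = {[32=35], [34]}: π^{-1}(V) = {32, 34, 35} ∉ τ ✗.
  V = {[33], [34]}: π^{-1}(V) = {33, 34} ∉ τ ✗.
  V = {[32=35], [33], [34]}: π^{-1}(V) = {32, 33, 34, 35} ∈ τ ✓.
  V = {[36]}: π^{-1}(V) = {36} ∈ τ ✓.
  V = {[32=35], [36]}: π^{-1}(V) = {32, 35, 36} ∉ τ ✗.
  V = {[33], [36]}: π^{-1}(V) = {33, 36} ∉ τ ✗.
  V = {[32=35], [33], [36]}: π^{-1}(V) = {32, 33, 35, 36} ∉ τ ✗.
  V = {[34], [36]}: π^{-1}(V) = {34, 36} ∈ τ ✓.
  V = {[32=35], [34], [36]}: π^{-1}(V) = {32, 34, 35, 36} ∉ τ ✗.
  V = {[33], [34], [36]}: π^{-1}(V) = {33, 34, 36} ∉ τ ✗.
  V = {[32=35], [33], [34], [36]}: π^{-1}(V) = {32, 33, 34, 35, 36} ∈ τ ✓.
Open sets in the quotient: τ_Q = {{}, {[34]}, {[32=35], [33], [34]}, {[36]}, {[34], [36]}, {[32=35], [33], [34], [36]}} (6 elements).


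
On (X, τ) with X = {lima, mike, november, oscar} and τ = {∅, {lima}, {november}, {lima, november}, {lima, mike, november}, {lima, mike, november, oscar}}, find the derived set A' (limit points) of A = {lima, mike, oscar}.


A' = {mike, oscar}

For each x ∈ X, list the open sets U ∈ τ with x ∈ U, then check whether U ∩ (A ∖ {x}) ≠ ∅ for every such U.
  x = lima: open {lima} ∋ x has {lima} ∩ (A ∖ {lima}) = ∅, so x is NOT a limit point.
  x = mike: opens ∋ x are {lima, mike, november}, {lima, mike, november, oscar}; each meets A ∖ {mike}, so x IS a limit point.
  x = november: open {november} ∋ x has {november} ∩ (A ∖ {november}) = ∅, so x is NOT a limit point.
  x = oscar: opens ∋ x are {lima, mike, november, oscar}; each meets A ∖ {oscar}, so x IS a limit point.
Collecting: A' = {mike, oscar}.


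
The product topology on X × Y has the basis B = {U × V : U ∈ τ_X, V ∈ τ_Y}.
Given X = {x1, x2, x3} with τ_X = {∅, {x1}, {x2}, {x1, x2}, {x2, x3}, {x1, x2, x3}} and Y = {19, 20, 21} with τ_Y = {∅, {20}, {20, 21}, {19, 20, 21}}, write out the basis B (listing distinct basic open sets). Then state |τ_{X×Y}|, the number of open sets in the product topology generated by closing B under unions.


Basis B = {∅ × ∅, {x1} × {20}, {x2} × {20}, {x1} × {20, 21}, {x1, x2} × {20}, {x2} × {20, 21}, {x2, x3} × {20}, {x1} × {19, 20, 21}, {x1, x2, x3} × {20}, {x2} × {19, 20, 21}, {x1, x2} × {20, 21}, {x2, x3} × {20, 21}, {x1, x2} × {19, 20, 21}, {x1, x2, x3} × {20, 21}, {x2, x3} × {19, 20, 21}, {x1, x2, x3} × {19, 20, 21}}; |τ_{X×Y}| = 40.

Enumerate products U × V with U ∈ τ_X, V ∈ τ_Y (deduplicated):
  ∅ × ∅ = {} (∅)
  {x1} × {20} = {(x1,20)}
  {x2} × {20} = {(x2,20)}
  {x1} × {20, 21} = {(x1,20), (x1,21)}
  {x1, x2} × {20} = {(x1,20), (x2,20)}
  {x2} × {20, 21} = {(x2,20), (x2,21)}
  {x2, x3} × {20} = {(x2,20), (x3,20)}
  {x1} × {19, 20, 21} = {(x1,19), (x1,20), (x1,21)}
  {x1, x2, x3} × {20} = {(x1,20), (x2,20), (x3,20)}
  {x2} × {19, 20, 21} = {(x2,19), (x2,20), (x2,21)}
  {x1, x2} × {20, 21} = {(x1,20), (x1,21), (x2,20), (x2,21)}
  {x2, x3} × {20, 21} = {(x2,20), (x2,21), (x3,20), (x3,21)}
  {x1, x2} × {19, 20, 21} = {(x1,19), (x1,20), (x1,21), (x2,19), (x2,20), (x2,21)}
  {x1, x2, x3} × {20, 21} = {(x1,20), (x1,21), (x2,20), (x2,21), (x3,20), (x3,21)}
  {x2, x3} × {19, 20, 21} = {(x2,19), (x2,20), (x2,21), (x3,19), (x3,20), (x3,21)}
  {x1, x2, x3} × {19, 20, 21} = {(x1,19), (x1,20), (x1,21), (x2,19), (x2,20), (x2,21), (x3,19), (x3,20), (x3,21)}
These 16 distinct sets form the basis B.
Close under arbitrary unions to get τ_{X×Y}; counting gives |τ_{X×Y}| = 40.


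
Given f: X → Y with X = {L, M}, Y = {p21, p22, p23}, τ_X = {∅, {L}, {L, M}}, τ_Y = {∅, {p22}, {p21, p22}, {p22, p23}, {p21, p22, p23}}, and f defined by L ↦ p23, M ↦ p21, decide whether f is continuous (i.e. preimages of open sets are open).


f is NOT continuous.

Compute f^{-1}(U) for each U ∈ τ_Y:
  U = ∅: f^{-1}(U) = ∅ ∈ τ_X ✓.
  U = {p22}: f^{-1}(U) = ∅ ∈ τ_X ✓.
  U = {p21, p22}: f^{-1}(U) = {M} ∉ τ_X ✗.
  U = {p22, p23}: f^{-1}(U) = {L} ∈ τ_X ✓.
  U = {p21, p22, p23}: f^{-1}(U) = {L, M} ∈ τ_X ✓.
Found U = {p21, p22} with f^{-1}(U) = {M} not in τ_X. Therefore f is NOT continuous.


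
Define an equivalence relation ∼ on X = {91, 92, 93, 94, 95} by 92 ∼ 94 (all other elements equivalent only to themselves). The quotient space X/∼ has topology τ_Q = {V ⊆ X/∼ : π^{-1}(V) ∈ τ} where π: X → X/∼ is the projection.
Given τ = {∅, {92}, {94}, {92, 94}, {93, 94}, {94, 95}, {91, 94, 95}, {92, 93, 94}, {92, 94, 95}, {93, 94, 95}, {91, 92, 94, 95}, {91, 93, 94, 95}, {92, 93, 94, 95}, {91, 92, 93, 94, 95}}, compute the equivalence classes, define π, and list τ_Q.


X/∼ = {[91], [92=94], [93], [95]}; |τ_Q| = 7.

Equivalence classes: [91], [92=94], [93], [95].
Quotient map π: X → X/∼ sends 91 ↦ [91], 92 ↦ [92=94], 93 ↦ [93], 94 ↦ [92=94], 95 ↦ [95].
For each subset V ⊆ X/∼, compute π^{-1}(V) ⊆ X and check whether π^{-1}(V) ∈ τ. V is open in τ_Q iff π^{-1}(V) ∈ τ.
  V = {}: π^{-1}(V) = ∅ ∈ τ ✓.
  V = {[91]}: π^{-1}(V) = {91} ∉ τ ✗.
  V = {[92=94]}: π^{-1}(V) = {92, 94} ∈ τ ✓.
  V = {[91], [92=94]}: π^{-1}(V) = {91, 92, 94} ∉ τ ✗.
  V = {[93]}: π^{-1}(V) = {93} ∉ τ ✗.
  V = {[91], [93]}: π^{-1}(V) = {91, 93} ∉ τ ✗.
  V = {[92=94], [93]}: π^{-1}(V) = {92, 93, 94} ∈ τ ✓.
  V = {[91], [92=94], [93]}: π^{-1}(V) = {91, 92, 93, 94} ∉ τ ✗.
  V = {[95]}: π^{-1}(V) = {95} ∉ τ ✗.
  V = {[91], [95]}: π^{-1}(V) = {91, 95} ∉ τ ✗.
  V = {[92=94], [95]}: π^{-1}(V) = {92, 94, 95} ∈ τ ✓.
  V = {[91], [92=94], [95]}: π^{-1}(V) = {91, 92, 94, 95} ∈ τ ✓.
  V = {[93], [95]}: π^{-1}(V) = {93, 95} ∉ τ ✗.
  V = {[91], [93], [95]}: π^{-1}(V) = {91, 93, 95} ∉ τ ✗.
  V = {[92=94], [93], [95]}: π^{-1}(V) = {92, 93, 94, 95} ∈ τ ✓.
  V = {[91], [92=94], [93], [95]}: π^{-1}(V) = {91, 92, 93, 94, 95} ∈ τ ✓.
Open sets in the quotient: τ_Q = {{}, {[92=94]}, {[92=94], [93]}, {[92=94], [95]}, {[91], [92=94], [95]}, {[92=94], [93], [95]}, {[91], [92=94], [93], [95]}} (7 elements).


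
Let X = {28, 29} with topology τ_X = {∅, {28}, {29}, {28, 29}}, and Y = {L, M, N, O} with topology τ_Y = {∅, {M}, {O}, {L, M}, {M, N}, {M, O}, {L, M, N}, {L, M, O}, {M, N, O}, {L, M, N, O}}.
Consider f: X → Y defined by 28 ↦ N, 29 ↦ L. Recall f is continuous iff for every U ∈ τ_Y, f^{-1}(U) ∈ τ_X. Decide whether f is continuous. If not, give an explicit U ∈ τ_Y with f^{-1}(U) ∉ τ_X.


f IS continuous.

Compute f^{-1}(U) for each U ∈ τ_Y:
  U = ∅: f^{-1}(U) = ∅ ∈ τ_X ✓.
  U = {M}: f^{-1}(U) = ∅ ∈ τ_X ✓.
  U = {O}: f^{-1}(U) = ∅ ∈ τ_X ✓.
  U = {L, M}: f^{-1}(U) = {29} ∈ τ_X ✓.
  U = {M, N}: f^{-1}(U) = {28} ∈ τ_X ✓.
  U = {M, O}: f^{-1}(U) = ∅ ∈ τ_X ✓.
  U = {L, M, N}: f^{-1}(U) = {28, 29} ∈ τ_X ✓.
  U = {L, M, O}: f^{-1}(U) = {29} ∈ τ_X ✓.
  U = {M, N, O}: f^{-1}(U) = {28} ∈ τ_X ✓.
  U = {L, M, N, O}: f^{-1}(U) = {28, 29} ∈ τ_X ✓.
Every preimage lies in τ_X, so f IS continuous.


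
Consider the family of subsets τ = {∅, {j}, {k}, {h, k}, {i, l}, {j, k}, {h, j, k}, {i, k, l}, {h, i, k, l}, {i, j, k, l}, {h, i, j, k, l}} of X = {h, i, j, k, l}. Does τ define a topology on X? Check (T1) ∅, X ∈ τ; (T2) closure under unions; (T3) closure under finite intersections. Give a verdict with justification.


τ is NOT a topology on X.

Axiom (T1): ∅ ∈ τ? Yes; X ∈ τ? Yes.
Axiom (T2/T3): check pairwise unions and intersections of members of τ.
Counterexample for (T2): {j} ∪ {i, l} = {i, j, l} ∉ τ. Therefore τ is NOT a topology.


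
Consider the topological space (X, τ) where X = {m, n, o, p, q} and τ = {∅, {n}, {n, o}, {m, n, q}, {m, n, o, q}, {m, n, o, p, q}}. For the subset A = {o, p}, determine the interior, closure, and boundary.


int(A) = ∅, cl(A) = {o, p}, ∂A = {o, p}.

Closed sets in (X, τ) are complements of opens:
  closed(X, τ) = {∅, {p}, {o, p}, {m, p, q}, {m, o, p, q}, {m, n, o, p, q}}.
int(A) = ⋃ {U ∈ τ : U ⊆ A}. Opens contained in A: ∅.
Taking the union of these: int(A) = ∅.
cl(A) = ⋂ {C closed : A ⊆ C}. Closed sets containing A: {o, p}, {m, o, p, q}, {m, n, o, p, q}.
Intersecting these: cl(A) = {o, p}.
∂A = cl(A) ∖ int(A) = {o, p} ∖ ∅ = {o, p}.


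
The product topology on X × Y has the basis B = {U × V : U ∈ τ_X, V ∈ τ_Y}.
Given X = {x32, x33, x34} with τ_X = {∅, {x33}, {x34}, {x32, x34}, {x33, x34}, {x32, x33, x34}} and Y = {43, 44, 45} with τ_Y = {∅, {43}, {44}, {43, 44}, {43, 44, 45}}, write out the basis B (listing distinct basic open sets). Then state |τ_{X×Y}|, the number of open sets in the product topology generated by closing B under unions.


Basis B = {∅ × ∅, {x33} × {43}, {x33} × {44}, {x34} × {43}, {x34} × {44}, {x32, x34} × {43}, {x32, x34} × {44}, {x33} × {43, 44}, {x33, x34} × {43}, {x33, x34} × {44}, {x34} × {43, 44}, {x32, x33, x34} × {43}, {x32, x33, x34} × {44}, {x33} × {43, 44, 45}, {x34} × {43, 44, 45}, {x32, x34} × {43, 44}, {x33, x34} × {43, 44}, {x32, x34} × {43, 44, 45}, {x32, x33, x34} × {43, 44}, {x33, x34} × {43, 44, 45}, {x32, x33, x34} × {43, 44, 45}}; |τ_{X×Y}| = 70.

Enumerate products U × V with U ∈ τ_X, V ∈ τ_Y (deduplicated):
  ∅ × ∅ = {} (∅)
  {x33} × {43} = {(x33,43)}
  {x33} × {44} = {(x33,44)}
  {x34} × {43} = {(x34,43)}
  {x34} × {44} = {(x34,44)}
  {x32, x34} × {43} = {(x32,43), (x34,43)}
  {x32, x34} × {44} = {(x32,44), (x34,44)}
  {x33} × {43, 44} = {(x33,43), (x33,44)}
  {x33, x34} × {43} = {(x33,43), (x34,43)}
  {x33, x34} × {44} = {(x33,44), (x34,44)}
  {x34} × {43, 44} = {(x34,43), (x34,44)}
  {x32, x33, x34} × {43} = {(x32,43), (x33,43), (x34,43)}
  {x32, x33, x34} × {44} = {(x32,44), (x33,44), (x34,44)}
  {x33} × {43, 44, 45} = {(x33,43), (x33,44), (x33,45)}
  {x34} × {43, 44, 45} = {(x34,43), (x34,44), (x34,45)}
  {x32, x34} × {43, 44} = {(x32,43), (x32,44), (x34,43), (x34,44)}
  {x33, x34} × {43, 44} = {(x33,43), (x33,44), (x34,43), (x34,44)}
  {x32, x34} × {43, 44, 45} = {(x32,43), (x32,44), (x32,45), (x34,43), (x34,44), (x34,45)}
  {x32, x33, x34} × {43, 44} = {(x32,43), (x32,44), (x33,43), (x33,44), (x34,43), (x34,44)}
  {x33, x34} × {43, 44, 45} = {(x33,43), (x33,44), (x33,45), (x34,43), (x34,44), (x34,45)}
  {x32, x33, x34} × {43, 44, 45} = {(x32,43), (x32,44), (x32,45), (x33,43), (x33,44), (x33,45), (x34,43), (x34,44), (x34,45)}
These 21 distinct sets form the basis B.
Close under arbitrary unions to get τ_{X×Y}; counting gives |τ_{X×Y}| = 70.
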